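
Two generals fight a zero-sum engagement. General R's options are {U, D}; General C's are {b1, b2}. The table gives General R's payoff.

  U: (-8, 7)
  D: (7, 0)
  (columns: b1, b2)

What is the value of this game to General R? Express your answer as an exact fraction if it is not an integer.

49/22

Row minima: U → -8, D → 0; maximin = 0.
Column maxima: b1 → 7, b2 → 7; minimax = 7.
0 ≠ 7, so there is no saddle point; optimal play is mixed.
Let General R play U with probability p. Expected payoff against b1: (-8)p + 7(1−p) = −15p + 7; against b2: 7p + 0(1−p) = 7p.
Setting these equal: −15p + 7 = 7p ⇒ −22p = -7 ⇒ p = 7/22, and the value is (-15)·(7/22) + 7 = 49/22.
For General C: with q = P(b1), equating U's and D's payoffs gives −15q + 7 = 7q ⇒ q = 7/22.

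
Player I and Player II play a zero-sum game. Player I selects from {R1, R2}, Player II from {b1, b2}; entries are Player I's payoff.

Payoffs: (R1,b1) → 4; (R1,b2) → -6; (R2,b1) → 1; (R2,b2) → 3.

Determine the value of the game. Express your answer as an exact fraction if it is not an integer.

3/2

Row minima: R1 → -6, R2 → 1; maximin = 1.
Column maxima: b1 → 4, b2 → 3; minimax = 3.
1 ≠ 3, so there is no saddle point; optimal play is mixed.
Let Player I play R1 with probability p. Expected payoff against b1: 4p + 1(1−p) = 3p + 1; against b2: (-6)p + 3(1−p) = −9p + 3.
Setting these equal: 3p + 1 = −9p + 3 ⇒ 12p = 2 ⇒ p = 1/6, and the value is (3)·(1/6) + 1 = 3/2.
For Player II: with q = P(b1), equating R1's and R2's payoffs gives 10q − 6 = −2q + 3 ⇒ q = 3/4.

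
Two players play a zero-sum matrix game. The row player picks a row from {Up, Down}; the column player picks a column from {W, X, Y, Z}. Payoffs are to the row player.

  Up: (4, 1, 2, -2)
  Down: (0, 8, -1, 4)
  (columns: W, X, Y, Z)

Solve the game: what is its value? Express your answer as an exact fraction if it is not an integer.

Row minima: Up → -2, Down → -1; maximin = -1.
Column maxima: W → 4, X → 8, Y → 2, Z → 4; minimax = 2.
-1 ≠ 2, so there is no saddle point; optimal play is mixed.
W is strictly dominated by Y (it gives the row player strictly more in every row), so the column player never plays it.
X is strictly dominated by Z (it gives the row player strictly more in every row), so the column player never plays it.
On the remaining 2×2 (Up, Down vs Y, Z):
Let the row player play Up with probability p. Expected payoff against Y: 2p + (-1)(1−p) = 3p − 1; against Z: (-2)p + 4(1−p) = −6p + 4.
Setting these equal: 3p − 1 = −6p + 4 ⇒ 9p = 5 ⇒ p = 5/9, and the value is (3)·(5/9) − 1 = 2/3.
For the column player: with q = P(Y), equating Up's and Down's payoffs gives 4q − 2 = −5q + 4 ⇒ q = 2/3.

2/3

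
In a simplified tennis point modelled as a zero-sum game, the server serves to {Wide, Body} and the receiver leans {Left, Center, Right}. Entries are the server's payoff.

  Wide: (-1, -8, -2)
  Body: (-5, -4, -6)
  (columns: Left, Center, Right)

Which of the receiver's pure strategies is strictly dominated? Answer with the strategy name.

Right holds the server's payoff strictly below Left in every row: -2 < -1, -6 < -5.
So Left is strictly dominated for the receiver.

Left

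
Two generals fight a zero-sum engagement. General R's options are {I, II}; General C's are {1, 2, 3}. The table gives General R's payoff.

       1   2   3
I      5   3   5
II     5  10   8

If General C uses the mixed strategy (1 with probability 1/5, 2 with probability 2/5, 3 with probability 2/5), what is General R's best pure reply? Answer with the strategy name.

Expected payoff of I: (1/5)·5 + (2/5)·3 + (2/5)·5 = 21/5.
Expected payoff of II: (1/5)·5 + (2/5)·10 + (2/5)·8 = 41/5.
The largest is 41/5, so General R's best response is II.

II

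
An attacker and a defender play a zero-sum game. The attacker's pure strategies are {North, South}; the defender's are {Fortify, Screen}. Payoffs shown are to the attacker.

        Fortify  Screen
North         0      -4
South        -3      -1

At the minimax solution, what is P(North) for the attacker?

1/3

Row minima: North → -4, South → -3; maximin = -3.
Column maxima: Fortify → 0, Screen → -1; minimax = -1.
-3 ≠ -1, so there is no saddle point; optimal play is mixed.
Let the attacker play North with probability p. Expected payoff against Fortify: 0p + (-3)(1−p) = 3p − 3; against Screen: (-4)p + (-1)(1−p) = −3p − 1.
Setting these equal: 3p − 3 = −3p − 1 ⇒ 6p = 2 ⇒ p = 1/3, and the value is (3)·(1/3) − 3 = -2.
For the defender: with q = P(Fortify), equating North's and South's payoffs gives 4q − 4 = −2q − 1 ⇒ q = 1/2.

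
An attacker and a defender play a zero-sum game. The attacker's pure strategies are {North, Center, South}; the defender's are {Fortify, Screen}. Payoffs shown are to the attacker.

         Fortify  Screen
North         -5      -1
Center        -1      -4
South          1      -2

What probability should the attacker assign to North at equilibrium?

3/7

Row minima: North → -5, Center → -4, South → -2; maximin = -2.
Column maxima: Fortify → 1, Screen → -1; minimax = -1.
-2 ≠ -1, so there is no saddle point; optimal play is mixed.
Center is strictly dominated by South, so the attacker never plays it.
On the remaining 2×2 (North, South vs Fortify, Screen):
Let the attacker play North with probability p. Expected payoff against Fortify: (-5)p + 1(1−p) = −6p + 1; against Screen: (-1)p + (-2)(1−p) = p − 2.
Setting these equal: −6p + 1 = p − 2 ⇒ −7p = -3 ⇒ p = 3/7, and the value is (-6)·(3/7) + 1 = -11/7.
For the defender: with q = P(Fortify), equating North's and South's payoffs gives −4q − 1 = 3q − 2 ⇒ q = 1/7.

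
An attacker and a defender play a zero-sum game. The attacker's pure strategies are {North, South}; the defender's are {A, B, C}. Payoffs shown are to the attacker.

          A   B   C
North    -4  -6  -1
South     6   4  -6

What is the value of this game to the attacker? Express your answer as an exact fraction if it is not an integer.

-8/3

Row minima: North → -6, South → -6; maximin = -6.
Column maxima: A → 6, B → 4, C → -1; minimax = -1.
-6 ≠ -1, so there is no saddle point; optimal play is mixed.
A is strictly dominated by B (it gives the attacker strictly more in every row), so the defender never plays it.
On the remaining 2×2 (North, South vs B, C):
Let the attacker play North with probability p. Expected payoff against B: (-6)p + 4(1−p) = −10p + 4; against C: (-1)p + (-6)(1−p) = 5p − 6.
Setting these equal: −10p + 4 = 5p − 6 ⇒ −15p = -10 ⇒ p = 2/3, and the value is (-10)·(2/3) + 4 = -8/3.
For the defender: with q = P(B), equating North's and South's payoffs gives −5q − 1 = 10q − 6 ⇒ q = 1/3.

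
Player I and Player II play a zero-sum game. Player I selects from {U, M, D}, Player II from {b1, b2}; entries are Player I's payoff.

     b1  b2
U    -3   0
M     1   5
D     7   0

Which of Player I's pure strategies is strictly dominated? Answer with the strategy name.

U

M gives a strictly higher payoff than U against every column: 1 > -3, 5 > 0.
So U is strictly dominated and Player I never plays it.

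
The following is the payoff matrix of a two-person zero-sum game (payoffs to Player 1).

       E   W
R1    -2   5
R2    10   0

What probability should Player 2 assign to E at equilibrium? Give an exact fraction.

5/17

Row minima: R1 → -2, R2 → 0; maximin = 0.
Column maxima: E → 10, W → 5; minimax = 5.
0 ≠ 5, so there is no saddle point; optimal play is mixed.
Let Player 1 play R1 with probability p. Expected payoff against E: (-2)p + 10(1−p) = −12p + 10; against W: 5p + 0(1−p) = 5p.
Setting these equal: −12p + 10 = 5p ⇒ −17p = -10 ⇒ p = 10/17, and the value is (-12)·(10/17) + 10 = 50/17.
For Player 2: with q = P(E), equating R1's and R2's payoffs gives −7q + 5 = 10q ⇒ q = 5/17.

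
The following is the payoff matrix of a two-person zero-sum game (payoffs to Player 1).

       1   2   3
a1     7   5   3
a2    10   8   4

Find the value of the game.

Row minima: a1 → 3, a2 → 4; maximin = 4.
Column maxima: 1 → 10, 2 → 8, 3 → 4; minimax = 4.
Since maximin = minimax = 4, there is a saddle point and the value is 4.

4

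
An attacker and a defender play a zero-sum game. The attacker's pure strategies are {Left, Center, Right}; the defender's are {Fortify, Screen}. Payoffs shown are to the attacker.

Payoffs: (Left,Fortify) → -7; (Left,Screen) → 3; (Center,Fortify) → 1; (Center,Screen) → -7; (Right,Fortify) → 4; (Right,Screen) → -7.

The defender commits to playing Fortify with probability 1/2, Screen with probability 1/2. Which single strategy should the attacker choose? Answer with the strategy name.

Expected payoff of Left: (1/2)·(-7) + (1/2)·3 = -2.
Expected payoff of Center: (1/2)·1 + (1/2)·(-7) = -3.
Expected payoff of Right: (1/2)·4 + (1/2)·(-7) = -3/2.
The largest is -3/2, so the attacker's best response is Right.

Right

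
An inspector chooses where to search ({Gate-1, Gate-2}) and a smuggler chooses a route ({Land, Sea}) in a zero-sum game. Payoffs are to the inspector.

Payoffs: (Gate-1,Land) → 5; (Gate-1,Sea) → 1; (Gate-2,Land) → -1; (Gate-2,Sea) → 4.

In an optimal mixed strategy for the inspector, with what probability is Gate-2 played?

Row minima: Gate-1 → 1, Gate-2 → -1; maximin = 1.
Column maxima: Land → 5, Sea → 4; minimax = 4.
1 ≠ 4, so there is no saddle point; optimal play is mixed.
Let the inspector play Gate-1 with probability p. Expected payoff against Land: 5p + (-1)(1−p) = 6p − 1; against Sea: 1p + 4(1−p) = −3p + 4.
Setting these equal: 6p − 1 = −3p + 4 ⇒ 9p = 5 ⇒ p = 5/9, and the value is (6)·(5/9) − 1 = 7/3.
For the smuggler: with q = P(Land), equating Gate-1's and Gate-2's payoffs gives 4q + 1 = −5q + 4 ⇒ q = 1/3.

4/9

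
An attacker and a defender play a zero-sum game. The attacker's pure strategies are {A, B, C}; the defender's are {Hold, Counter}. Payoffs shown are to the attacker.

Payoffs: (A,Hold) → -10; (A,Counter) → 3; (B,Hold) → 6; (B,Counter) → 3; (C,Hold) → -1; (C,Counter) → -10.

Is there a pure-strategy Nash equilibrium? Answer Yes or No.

Yes

Row minima: A → -10, B → 3, C → -10; maximin = 3.
Column maxima: Hold → 6, Counter → 3; minimax = 3.
maximin = minimax = 3, so a saddle point exists.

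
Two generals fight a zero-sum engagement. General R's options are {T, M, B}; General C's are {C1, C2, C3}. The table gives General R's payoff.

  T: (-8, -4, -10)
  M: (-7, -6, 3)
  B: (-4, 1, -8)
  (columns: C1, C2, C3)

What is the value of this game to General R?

-34/7

Row minima: T → -10, M → -7, B → -8; maximin = -7.
Column maxima: C1 → -4, C2 → 1, C3 → 3; minimax = -4.
-7 ≠ -4, so there is no saddle point; optimal play is mixed.
T is strictly dominated by B, so General R never plays it.
C2 is strictly dominated by C1 (it gives General R strictly more in every row), so General C never plays it.
On the remaining 2×2 (M, B vs C1, C3):
Let General R play M with probability p. Expected payoff against C1: (-7)p + (-4)(1−p) = −3p − 4; against C3: 3p + (-8)(1−p) = 11p − 8.
Setting these equal: −3p − 4 = 11p − 8 ⇒ −14p = -4 ⇒ p = 2/7, and the value is (-3)·(2/7) − 4 = -34/7.
For General C: with q = P(C1), equating M's and B's payoffs gives −10q + 3 = 4q − 8 ⇒ q = 11/14.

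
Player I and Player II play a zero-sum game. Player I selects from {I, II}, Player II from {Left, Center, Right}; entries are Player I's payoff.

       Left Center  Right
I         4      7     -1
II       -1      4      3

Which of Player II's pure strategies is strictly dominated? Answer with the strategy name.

Center

Left holds Player I's payoff strictly below Center in every row: 4 < 7, -1 < 4.
So Center is strictly dominated for Player II.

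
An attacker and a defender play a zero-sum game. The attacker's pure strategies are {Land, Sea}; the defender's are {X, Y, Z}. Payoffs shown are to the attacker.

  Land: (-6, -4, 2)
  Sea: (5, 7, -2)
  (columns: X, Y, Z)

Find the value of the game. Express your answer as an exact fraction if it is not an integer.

Row minima: Land → -6, Sea → -2; maximin = -2.
Column maxima: X → 5, Y → 7, Z → 2; minimax = 2.
-2 ≠ 2, so there is no saddle point; optimal play is mixed.
Y is strictly dominated by X (it gives the attacker strictly more in every row), so the defender never plays it.
On the remaining 2×2 (Land, Sea vs X, Z):
Let the attacker play Land with probability p. Expected payoff against X: (-6)p + 5(1−p) = −11p + 5; against Z: 2p + (-2)(1−p) = 4p − 2.
Setting these equal: −11p + 5 = 4p − 2 ⇒ −15p = -7 ⇒ p = 7/15, and the value is (-11)·(7/15) + 5 = -2/15.
For the defender: with q = P(X), equating Land's and Sea's payoffs gives −8q + 2 = 7q − 2 ⇒ q = 4/15.

-2/15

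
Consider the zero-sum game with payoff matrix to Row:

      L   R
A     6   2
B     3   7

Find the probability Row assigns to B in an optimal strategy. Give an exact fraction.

1/2

Row minima: A → 2, B → 3; maximin = 3.
Column maxima: L → 6, R → 7; minimax = 6.
3 ≠ 6, so there is no saddle point; optimal play is mixed.
Let Row play A with probability p. Expected payoff against L: 6p + 3(1−p) = 3p + 3; against R: 2p + 7(1−p) = −5p + 7.
Setting these equal: 3p + 3 = −5p + 7 ⇒ 8p = 4 ⇒ p = 1/2, and the value is (3)·(1/2) + 3 = 9/2.
For Column: with q = P(L), equating A's and B's payoffs gives 4q + 2 = −4q + 7 ⇒ q = 5/8.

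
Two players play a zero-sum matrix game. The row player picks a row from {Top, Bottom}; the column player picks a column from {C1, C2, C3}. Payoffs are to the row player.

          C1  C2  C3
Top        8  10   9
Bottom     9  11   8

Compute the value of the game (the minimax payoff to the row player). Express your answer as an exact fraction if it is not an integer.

17/2

Row minima: Top → 8, Bottom → 8; maximin = 8.
Column maxima: C1 → 9, C2 → 11, C3 → 9; minimax = 9.
8 ≠ 9, so there is no saddle point; optimal play is mixed.
C2 is strictly dominated by C1 (it gives the row player strictly more in every row), so the column player never plays it.
On the remaining 2×2 (Top, Bottom vs C1, C3):
Let the row player play Top with probability p. Expected payoff against C1: 8p + 9(1−p) = −p + 9; against C3: 9p + 8(1−p) = p + 8.
Setting these equal: −p + 9 = p + 8 ⇒ −2p = -1 ⇒ p = 1/2, and the value is (-1)·(1/2) + 9 = 17/2.
For the column player: with q = P(C1), equating Top's and Bottom's payoffs gives −q + 9 = q + 8 ⇒ q = 1/2.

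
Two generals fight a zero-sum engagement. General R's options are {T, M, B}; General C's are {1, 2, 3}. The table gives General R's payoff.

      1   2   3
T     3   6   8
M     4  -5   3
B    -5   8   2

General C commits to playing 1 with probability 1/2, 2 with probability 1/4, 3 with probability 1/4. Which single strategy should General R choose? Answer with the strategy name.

Expected payoff of T: (1/2)·3 + (1/4)·6 + (1/4)·8 = 5.
Expected payoff of M: (1/2)·4 + (1/4)·(-5) + (1/4)·3 = 3/2.
Expected payoff of B: (1/2)·(-5) + (1/4)·8 + (1/4)·2 = 0.
The largest is 5, so General R's best response is T.

T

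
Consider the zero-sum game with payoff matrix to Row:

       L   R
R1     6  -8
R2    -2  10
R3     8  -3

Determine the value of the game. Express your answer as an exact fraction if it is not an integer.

74/23

Row minima: R1 → -8, R2 → -2, R3 → -3; maximin = -2.
Column maxima: L → 8, R → 10; minimax = 8.
-2 ≠ 8, so there is no saddle point; optimal play is mixed.
R1 is strictly dominated by R3, so Row never plays it.
On the remaining 2×2 (R2, R3 vs L, R):
Let Row play R2 with probability p. Expected payoff against L: (-2)p + 8(1−p) = −10p + 8; against R: 10p + (-3)(1−p) = 13p − 3.
Setting these equal: −10p + 8 = 13p − 3 ⇒ −23p = -11 ⇒ p = 11/23, and the value is (-10)·(11/23) + 8 = 74/23.
For Column: with q = P(L), equating R2's and R3's payoffs gives −12q + 10 = 11q − 3 ⇒ q = 13/23.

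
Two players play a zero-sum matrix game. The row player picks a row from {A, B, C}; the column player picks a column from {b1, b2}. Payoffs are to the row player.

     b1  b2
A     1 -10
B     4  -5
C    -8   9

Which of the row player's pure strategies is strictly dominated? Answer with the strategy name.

B gives a strictly higher payoff than A against every column: 4 > 1, -5 > -10.
So A is strictly dominated and the row player never plays it.

A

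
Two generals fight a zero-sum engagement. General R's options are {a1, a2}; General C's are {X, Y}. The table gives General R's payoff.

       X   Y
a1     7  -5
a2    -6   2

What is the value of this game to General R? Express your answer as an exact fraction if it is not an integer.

Row minima: a1 → -5, a2 → -6; maximin = -5.
Column maxima: X → 7, Y → 2; minimax = 2.
-5 ≠ 2, so there is no saddle point; optimal play is mixed.
Let General R play a1 with probability p. Expected payoff against X: 7p + (-6)(1−p) = 13p − 6; against Y: (-5)p + 2(1−p) = −7p + 2.
Setting these equal: 13p − 6 = −7p + 2 ⇒ 20p = 8 ⇒ p = 2/5, and the value is (13)·(2/5) − 6 = -4/5.
For General C: with q = P(X), equating a1's and a2's payoffs gives 12q − 5 = −8q + 2 ⇒ q = 7/20.

-4/5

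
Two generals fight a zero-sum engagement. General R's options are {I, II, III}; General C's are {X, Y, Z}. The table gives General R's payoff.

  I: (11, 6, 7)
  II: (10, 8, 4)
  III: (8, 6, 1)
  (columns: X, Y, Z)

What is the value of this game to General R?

Row minima: I → 6, II → 4, III → 1; maximin = 6.
Column maxima: X → 11, Y → 8, Z → 7; minimax = 7.
6 ≠ 7, so there is no saddle point; optimal play is mixed.
III is strictly dominated by II, so General R never plays it.
X is strictly dominated by Y (it gives General R strictly more in every row), so General C never plays it.
On the remaining 2×2 (I, II vs Y, Z):
Let General R play I with probability p. Expected payoff against Y: 6p + 8(1−p) = −2p + 8; against Z: 7p + 4(1−p) = 3p + 4.
Setting these equal: −2p + 8 = 3p + 4 ⇒ −5p = -4 ⇒ p = 4/5, and the value is (-2)·(4/5) + 8 = 32/5.
For General C: with q = P(Y), equating I's and II's payoffs gives −q + 7 = 4q + 4 ⇒ q = 3/5.

32/5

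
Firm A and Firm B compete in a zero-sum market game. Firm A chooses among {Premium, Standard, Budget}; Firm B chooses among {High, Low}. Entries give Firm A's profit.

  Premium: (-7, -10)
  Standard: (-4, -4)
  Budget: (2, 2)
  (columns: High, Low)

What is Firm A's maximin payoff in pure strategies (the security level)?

Row minima: Premium → -10, Standard → -4, Budget → 2.
The best of these is 2.

2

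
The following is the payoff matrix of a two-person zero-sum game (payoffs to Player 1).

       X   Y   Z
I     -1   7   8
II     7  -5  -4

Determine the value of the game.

11/5

Row minima: I → -1, II → -5; maximin = -1.
Column maxima: X → 7, Y → 7, Z → 8; minimax = 7.
-1 ≠ 7, so there is no saddle point; optimal play is mixed.
Z is strictly dominated by Y (it gives Player 1 strictly more in every row), so Player 2 never plays it.
On the remaining 2×2 (I, II vs X, Y):
Let Player 1 play I with probability p. Expected payoff against X: (-1)p + 7(1−p) = −8p + 7; against Y: 7p + (-5)(1−p) = 12p − 5.
Setting these equal: −8p + 7 = 12p − 5 ⇒ −20p = -12 ⇒ p = 3/5, and the value is (-8)·(3/5) + 7 = 11/5.
For Player 2: with q = P(X), equating I's and II's payoffs gives −8q + 7 = 12q − 5 ⇒ q = 3/5.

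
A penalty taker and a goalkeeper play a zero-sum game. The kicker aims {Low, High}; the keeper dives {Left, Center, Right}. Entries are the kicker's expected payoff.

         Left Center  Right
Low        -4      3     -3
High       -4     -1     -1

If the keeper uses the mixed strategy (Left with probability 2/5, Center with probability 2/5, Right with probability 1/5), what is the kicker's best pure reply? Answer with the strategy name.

Expected payoff of Low: (2/5)·(-4) + (2/5)·3 + (1/5)·(-3) = -1.
Expected payoff of High: (2/5)·(-4) + (2/5)·(-1) + (1/5)·(-1) = -11/5.
The largest is -1, so the kicker's best response is Low.

Low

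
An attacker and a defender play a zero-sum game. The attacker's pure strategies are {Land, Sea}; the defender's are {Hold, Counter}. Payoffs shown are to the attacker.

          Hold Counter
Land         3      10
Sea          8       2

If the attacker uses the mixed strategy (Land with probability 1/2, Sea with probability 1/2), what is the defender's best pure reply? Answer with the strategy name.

Hold

If the defender plays Hold, the attacker's expected payoff is (1/2)·3 + (1/2)·8 = 11/2.
If the defender plays Counter, the attacker's expected payoff is (1/2)·10 + (1/2)·2 = 6.
The defender minimizes the attacker's payoff; the smallest is 11/2, so the best response is Hold.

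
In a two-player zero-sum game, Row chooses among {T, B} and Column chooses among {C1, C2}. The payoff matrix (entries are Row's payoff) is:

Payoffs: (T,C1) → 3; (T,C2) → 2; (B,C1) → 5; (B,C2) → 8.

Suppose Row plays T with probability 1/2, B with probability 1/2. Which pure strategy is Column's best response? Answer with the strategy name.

C1

If Column plays C1, Row's expected payoff is (1/2)·3 + (1/2)·5 = 4.
If Column plays C2, Row's expected payoff is (1/2)·2 + (1/2)·8 = 5.
Column minimizes Row's payoff; the smallest is 4, so the best response is C1.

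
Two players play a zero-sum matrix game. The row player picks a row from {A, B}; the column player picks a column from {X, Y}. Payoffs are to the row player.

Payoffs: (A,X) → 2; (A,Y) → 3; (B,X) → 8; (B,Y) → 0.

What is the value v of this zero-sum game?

Row minima: A → 2, B → 0; maximin = 2.
Column maxima: X → 8, Y → 3; minimax = 3.
2 ≠ 3, so there is no saddle point; optimal play is mixed.
Let the row player play A with probability p. Expected payoff against X: 2p + 8(1−p) = −6p + 8; against Y: 3p + 0(1−p) = 3p.
Setting these equal: −6p + 8 = 3p ⇒ −9p = -8 ⇒ p = 8/9, and the value is (-6)·(8/9) + 8 = 8/3.
For the column player: with q = P(X), equating A's and B's payoffs gives −q + 3 = 8q ⇒ q = 1/3.

8/3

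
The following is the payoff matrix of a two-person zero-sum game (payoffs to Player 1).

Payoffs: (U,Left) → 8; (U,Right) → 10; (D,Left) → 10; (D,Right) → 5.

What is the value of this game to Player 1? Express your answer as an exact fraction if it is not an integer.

Row minima: U → 8, D → 5; maximin = 8.
Column maxima: Left → 10, Right → 10; minimax = 10.
8 ≠ 10, so there is no saddle point; optimal play is mixed.
Let Player 1 play U with probability p. Expected payoff against Left: 8p + 10(1−p) = −2p + 10; against Right: 10p + 5(1−p) = 5p + 5.
Setting these equal: −2p + 10 = 5p + 5 ⇒ −7p = -5 ⇒ p = 5/7, and the value is (-2)·(5/7) + 10 = 60/7.
For Player 2: with q = P(Left), equating U's and D's payoffs gives −2q + 10 = 5q + 5 ⇒ q = 5/7.

60/7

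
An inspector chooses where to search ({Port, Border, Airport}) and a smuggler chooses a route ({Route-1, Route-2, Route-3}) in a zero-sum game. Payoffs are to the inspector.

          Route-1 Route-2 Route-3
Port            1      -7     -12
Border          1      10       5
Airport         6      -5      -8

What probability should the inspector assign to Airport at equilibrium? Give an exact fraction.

Row minima: Port → -12, Border → 1, Airport → -8; maximin = 1.
Column maxima: Route-1 → 6, Route-2 → 10, Route-3 → 5; minimax = 5.
1 ≠ 5, so there is no saddle point; optimal play is mixed.
Port is strictly dominated by Airport, so the inspector never plays it.
Route-2 is strictly dominated by Route-3 (it gives the inspector strictly more in every row), so the smuggler never plays it.
On the remaining 2×2 (Border, Airport vs Route-1, Route-3):
Let the inspector play Border with probability p. Expected payoff against Route-1: 1p + 6(1−p) = −5p + 6; against Route-3: 5p + (-8)(1−p) = 13p − 8.
Setting these equal: −5p + 6 = 13p − 8 ⇒ −18p = -14 ⇒ p = 7/9, and the value is (-5)·(7/9) + 6 = 19/9.
For the smuggler: with q = P(Route-1), equating Border's and Airport's payoffs gives −4q + 5 = 14q − 8 ⇒ q = 13/18.

2/9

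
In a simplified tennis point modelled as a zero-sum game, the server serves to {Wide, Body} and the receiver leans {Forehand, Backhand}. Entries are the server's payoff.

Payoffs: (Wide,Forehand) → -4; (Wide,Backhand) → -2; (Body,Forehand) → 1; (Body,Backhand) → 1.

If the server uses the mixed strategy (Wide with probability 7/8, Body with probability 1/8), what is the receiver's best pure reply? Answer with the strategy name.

If the receiver plays Forehand, the server's expected payoff is (7/8)·(-4) + (1/8)·1 = -27/8.
If the receiver plays Backhand, the server's expected payoff is (7/8)·(-2) + (1/8)·1 = -13/8.
The receiver minimizes the server's payoff; the smallest is -27/8, so the best response is Forehand.

Forehand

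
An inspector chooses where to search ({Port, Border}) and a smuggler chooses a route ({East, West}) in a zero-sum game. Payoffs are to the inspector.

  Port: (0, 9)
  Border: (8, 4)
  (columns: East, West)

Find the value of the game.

Row minima: Port → 0, Border → 4; maximin = 4.
Column maxima: East → 8, West → 9; minimax = 8.
4 ≠ 8, so there is no saddle point; optimal play is mixed.
Let the inspector play Port with probability p. Expected payoff against East: 0p + 8(1−p) = −8p + 8; against West: 9p + 4(1−p) = 5p + 4.
Setting these equal: −8p + 8 = 5p + 4 ⇒ −13p = -4 ⇒ p = 4/13, and the value is (-8)·(4/13) + 8 = 72/13.
For the smuggler: with q = P(East), equating Port's and Border's payoffs gives −9q + 9 = 4q + 4 ⇒ q = 5/13.

72/13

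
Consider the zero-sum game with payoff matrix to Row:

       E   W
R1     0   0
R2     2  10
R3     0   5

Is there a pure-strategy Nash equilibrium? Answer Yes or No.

Row minima: R1 → 0, R2 → 2, R3 → 0; maximin = 2.
Column maxima: E → 2, W → 10; minimax = 2.
maximin = minimax = 2, so a saddle point exists.

Yes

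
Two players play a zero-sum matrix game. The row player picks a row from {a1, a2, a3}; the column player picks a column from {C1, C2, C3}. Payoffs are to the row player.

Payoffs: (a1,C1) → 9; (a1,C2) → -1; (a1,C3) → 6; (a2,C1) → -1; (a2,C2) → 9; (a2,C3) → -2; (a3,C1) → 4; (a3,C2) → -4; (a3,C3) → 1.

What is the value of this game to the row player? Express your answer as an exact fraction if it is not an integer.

Row minima: a1 → -1, a2 → -2, a3 → -4; maximin = -1.
Column maxima: C1 → 9, C2 → 9, C3 → 6; minimax = 6.
-1 ≠ 6, so there is no saddle point; optimal play is mixed.
a3 is strictly dominated by a1, so the row player never plays it.
C1 is strictly dominated by C3 (it gives the row player strictly more in every row), so the column player never plays it.
On the remaining 2×2 (a1, a2 vs C2, C3):
Let the row player play a1 with probability p. Expected payoff against C2: (-1)p + 9(1−p) = −10p + 9; against C3: 6p + (-2)(1−p) = 8p − 2.
Setting these equal: −10p + 9 = 8p − 2 ⇒ −18p = -11 ⇒ p = 11/18, and the value is (-10)·(11/18) + 9 = 26/9.
For the column player: with q = P(C2), equating a1's and a2's payoffs gives −7q + 6 = 11q − 2 ⇒ q = 4/9.

26/9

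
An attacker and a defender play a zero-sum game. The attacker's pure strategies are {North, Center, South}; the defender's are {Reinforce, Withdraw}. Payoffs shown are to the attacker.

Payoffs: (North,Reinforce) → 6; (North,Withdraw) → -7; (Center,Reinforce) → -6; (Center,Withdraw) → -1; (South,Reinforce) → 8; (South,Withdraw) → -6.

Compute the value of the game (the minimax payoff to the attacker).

Row minima: North → -7, Center → -6, South → -6; maximin = -6.
Column maxima: Reinforce → 8, Withdraw → -1; minimax = -1.
-6 ≠ -1, so there is no saddle point; optimal play is mixed.
North is strictly dominated by South, so the attacker never plays it.
On the remaining 2×2 (Center, South vs Reinforce, Withdraw):
Let the attacker play Center with probability p. Expected payoff against Reinforce: (-6)p + 8(1−p) = −14p + 8; against Withdraw: (-1)p + (-6)(1−p) = 5p − 6.
Setting these equal: −14p + 8 = 5p − 6 ⇒ −19p = -14 ⇒ p = 14/19, and the value is (-14)·(14/19) + 8 = -44/19.
For the defender: with q = P(Reinforce), equating Center's and South's payoffs gives −5q − 1 = 14q − 6 ⇒ q = 5/19.

-44/19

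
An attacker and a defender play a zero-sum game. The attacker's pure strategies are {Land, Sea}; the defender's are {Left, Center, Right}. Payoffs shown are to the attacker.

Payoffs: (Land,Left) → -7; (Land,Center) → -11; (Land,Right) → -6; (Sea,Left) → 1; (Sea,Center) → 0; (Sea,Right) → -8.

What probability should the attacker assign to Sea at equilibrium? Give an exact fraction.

5/13

Row minima: Land → -11, Sea → -8; maximin = -8.
Column maxima: Left → 1, Center → 0, Right → -6; minimax = -6.
-8 ≠ -6, so there is no saddle point; optimal play is mixed.
Left is strictly dominated by Center (it gives the attacker strictly more in every row), so the defender never plays it.
On the remaining 2×2 (Land, Sea vs Center, Right):
Let the attacker play Land with probability p. Expected payoff against Center: (-11)p + 0(1−p) = −11p; against Right: (-6)p + (-8)(1−p) = 2p − 8.
Setting these equal: −11p = 2p − 8 ⇒ −13p = -8 ⇒ p = 8/13, and the value is (-11)·(8/13) = -88/13.
For the defender: with q = P(Center), equating Land's and Sea's payoffs gives −5q − 6 = 8q − 8 ⇒ q = 2/13.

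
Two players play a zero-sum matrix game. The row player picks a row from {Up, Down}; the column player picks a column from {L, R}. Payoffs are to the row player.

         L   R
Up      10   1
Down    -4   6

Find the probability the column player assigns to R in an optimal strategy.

Row minima: Up → 1, Down → -4; maximin = 1.
Column maxima: L → 10, R → 6; minimax = 6.
1 ≠ 6, so there is no saddle point; optimal play is mixed.
Let the row player play Up with probability p. Expected payoff against L: 10p + (-4)(1−p) = 14p − 4; against R: 1p + 6(1−p) = −5p + 6.
Setting these equal: 14p − 4 = −5p + 6 ⇒ 19p = 10 ⇒ p = 10/19, and the value is (14)·(10/19) − 4 = 64/19.
For the column player: with q = P(L), equating Up's and Down's payoffs gives 9q + 1 = −10q + 6 ⇒ q = 5/19.

14/19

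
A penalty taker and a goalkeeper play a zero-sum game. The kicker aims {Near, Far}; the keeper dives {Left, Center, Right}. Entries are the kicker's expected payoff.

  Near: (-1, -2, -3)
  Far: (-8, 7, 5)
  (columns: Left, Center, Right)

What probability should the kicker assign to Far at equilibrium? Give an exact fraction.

Row minima: Near → -3, Far → -8; maximin = -3.
Column maxima: Left → -1, Center → 7, Right → 5; minimax = -1.
-3 ≠ -1, so there is no saddle point; optimal play is mixed.
Center is strictly dominated by Right (it gives the kicker strictly more in every row), so the keeper never plays it.
On the remaining 2×2 (Near, Far vs Left, Right):
Let the kicker play Near with probability p. Expected payoff against Left: (-1)p + (-8)(1−p) = 7p − 8; against Right: (-3)p + 5(1−p) = −8p + 5.
Setting these equal: 7p − 8 = −8p + 5 ⇒ 15p = 13 ⇒ p = 13/15, and the value is (7)·(13/15) − 8 = -29/15.
For the keeper: with q = P(Left), equating Near's and Far's payoffs gives 2q − 3 = −13q + 5 ⇒ q = 8/15.

2/15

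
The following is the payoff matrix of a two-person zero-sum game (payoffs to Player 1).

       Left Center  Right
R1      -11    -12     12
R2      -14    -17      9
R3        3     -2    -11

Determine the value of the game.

-52/11

Row minima: R1 → -12, R2 → -17, R3 → -11; maximin = -11.
Column maxima: Left → 3, Center → -2, Right → 12; minimax = -2.
-11 ≠ -2, so there is no saddle point; optimal play is mixed.
R2 is strictly dominated by R1, so Player 1 never plays it.
Left is strictly dominated by Center (it gives Player 1 strictly more in every row), so Player 2 never plays it.
On the remaining 2×2 (R1, R3 vs Center, Right):
Let Player 1 play R1 with probability p. Expected payoff against Center: (-12)p + (-2)(1−p) = −10p − 2; against Right: 12p + (-11)(1−p) = 23p − 11.
Setting these equal: −10p − 2 = 23p − 11 ⇒ −33p = -9 ⇒ p = 3/11, and the value is (-10)·(3/11) − 2 = -52/11.
For Player 2: with q = P(Center), equating R1's and R3's payoffs gives −24q + 12 = 9q − 11 ⇒ q = 23/33.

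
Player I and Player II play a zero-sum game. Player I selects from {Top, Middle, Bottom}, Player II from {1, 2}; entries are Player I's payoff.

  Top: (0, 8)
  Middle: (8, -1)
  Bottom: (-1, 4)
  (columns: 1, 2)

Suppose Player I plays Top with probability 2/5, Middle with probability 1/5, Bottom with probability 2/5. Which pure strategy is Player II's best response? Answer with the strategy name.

If Player II plays 1, Player I's expected payoff is (2/5)·0 + (1/5)·8 + (2/5)·(-1) = 6/5.
If Player II plays 2, Player I's expected payoff is (2/5)·8 + (1/5)·(-1) + (2/5)·4 = 23/5.
Player II minimizes Player I's payoff; the smallest is 6/5, so the best response is 1.

1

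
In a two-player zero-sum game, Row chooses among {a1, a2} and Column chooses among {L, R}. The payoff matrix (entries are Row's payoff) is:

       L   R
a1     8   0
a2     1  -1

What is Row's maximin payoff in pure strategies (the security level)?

0

Row minima: a1 → 0, a2 → -1.
The best of these is 0.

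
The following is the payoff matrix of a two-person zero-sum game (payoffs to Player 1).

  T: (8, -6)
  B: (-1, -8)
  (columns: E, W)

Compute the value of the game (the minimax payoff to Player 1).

-6

Row minima: T → -6, B → -8; maximin = -6.
Column maxima: E → 8, W → -6; minimax = -6.
Since maximin = minimax = -6, there is a saddle point and the value is -6.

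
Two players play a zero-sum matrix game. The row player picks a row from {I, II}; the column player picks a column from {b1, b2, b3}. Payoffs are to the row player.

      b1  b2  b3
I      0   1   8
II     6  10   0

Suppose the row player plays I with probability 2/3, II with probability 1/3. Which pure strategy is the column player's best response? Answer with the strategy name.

If the column player plays b1, the row player's expected payoff is (2/3)·0 + (1/3)·6 = 2.
If the column player plays b2, the row player's expected payoff is (2/3)·1 + (1/3)·10 = 4.
If the column player plays b3, the row player's expected payoff is (2/3)·8 + (1/3)·0 = 16/3.
The column player minimizes the row player's payoff; the smallest is 2, so the best response is b1.

b1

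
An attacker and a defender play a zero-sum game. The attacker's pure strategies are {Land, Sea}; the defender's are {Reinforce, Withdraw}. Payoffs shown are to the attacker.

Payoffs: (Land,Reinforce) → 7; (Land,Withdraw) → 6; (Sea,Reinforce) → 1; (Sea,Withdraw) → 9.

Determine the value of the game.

19/3

Row minima: Land → 6, Sea → 1; maximin = 6.
Column maxima: Reinforce → 7, Withdraw → 9; minimax = 7.
6 ≠ 7, so there is no saddle point; optimal play is mixed.
Let the attacker play Land with probability p. Expected payoff against Reinforce: 7p + 1(1−p) = 6p + 1; against Withdraw: 6p + 9(1−p) = −3p + 9.
Setting these equal: 6p + 1 = −3p + 9 ⇒ 9p = 8 ⇒ p = 8/9, and the value is (6)·(8/9) + 1 = 19/3.
For the defender: with q = P(Reinforce), equating Land's and Sea's payoffs gives q + 6 = −8q + 9 ⇒ q = 1/3.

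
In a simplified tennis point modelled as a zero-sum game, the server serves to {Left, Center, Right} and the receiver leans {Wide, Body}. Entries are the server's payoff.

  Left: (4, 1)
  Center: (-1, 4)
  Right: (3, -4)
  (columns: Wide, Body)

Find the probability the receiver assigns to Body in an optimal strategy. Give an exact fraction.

Row minima: Left → 1, Center → -1, Right → -4; maximin = 1.
Column maxima: Wide → 4, Body → 4; minimax = 4.
1 ≠ 4, so there is no saddle point; optimal play is mixed.
Right is strictly dominated by Left, so the server never plays it.
On the remaining 2×2 (Left, Center vs Wide, Body):
Let the server play Left with probability p. Expected payoff against Wide: 4p + (-1)(1−p) = 5p − 1; against Body: 1p + 4(1−p) = −3p + 4.
Setting these equal: 5p − 1 = −3p + 4 ⇒ 8p = 5 ⇒ p = 5/8, and the value is (5)·(5/8) − 1 = 17/8.
For the receiver: with q = P(Wide), equating Left's and Center's payoffs gives 3q + 1 = −5q + 4 ⇒ q = 3/8.

5/8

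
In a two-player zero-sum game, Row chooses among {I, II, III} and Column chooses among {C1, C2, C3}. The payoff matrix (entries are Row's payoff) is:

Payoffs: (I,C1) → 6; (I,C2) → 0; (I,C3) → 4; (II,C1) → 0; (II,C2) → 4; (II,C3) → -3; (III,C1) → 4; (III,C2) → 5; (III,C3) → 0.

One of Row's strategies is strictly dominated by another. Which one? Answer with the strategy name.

III gives a strictly higher payoff than II against every column: 4 > 0, 5 > 4, 0 > -3.
So II is strictly dominated and Row never plays it.

II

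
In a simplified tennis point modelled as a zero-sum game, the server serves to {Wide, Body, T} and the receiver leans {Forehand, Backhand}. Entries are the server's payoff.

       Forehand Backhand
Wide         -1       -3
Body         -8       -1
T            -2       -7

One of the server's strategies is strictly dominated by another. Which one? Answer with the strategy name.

T

Wide gives a strictly higher payoff than T against every column: -1 > -2, -3 > -7.
So T is strictly dominated and the server never plays it.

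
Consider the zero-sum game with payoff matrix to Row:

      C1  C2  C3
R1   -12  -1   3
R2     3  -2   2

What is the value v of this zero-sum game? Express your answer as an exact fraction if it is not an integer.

Row minima: R1 → -12, R2 → -2; maximin = -2.
Column maxima: C1 → 3, C2 → -1, C3 → 3; minimax = -1.
-2 ≠ -1, so there is no saddle point; optimal play is mixed.
C3 is strictly dominated by C2 (it gives Row strictly more in every row), so Column never plays it.
On the remaining 2×2 (R1, R2 vs C1, C2):
Let Row play R1 with probability p. Expected payoff against C1: (-12)p + 3(1−p) = −15p + 3; against C2: (-1)p + (-2)(1−p) = p − 2.
Setting these equal: −15p + 3 = p − 2 ⇒ −16p = -5 ⇒ p = 5/16, and the value is (-15)·(5/16) + 3 = -27/16.
For Column: with q = P(C1), equating R1's and R2's payoffs gives −11q − 1 = 5q − 2 ⇒ q = 1/16.

-27/16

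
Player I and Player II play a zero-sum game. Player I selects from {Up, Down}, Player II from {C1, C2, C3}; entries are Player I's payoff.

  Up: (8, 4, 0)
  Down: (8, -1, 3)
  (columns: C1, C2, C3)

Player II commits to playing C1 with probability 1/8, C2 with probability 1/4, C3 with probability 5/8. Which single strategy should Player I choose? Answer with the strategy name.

Expected payoff of Up: (1/8)·8 + (1/4)·4 + (5/8)·0 = 2.
Expected payoff of Down: (1/8)·8 + (1/4)·(-1) + (5/8)·3 = 21/8.
The largest is 21/8, so Player I's best response is Down.

Down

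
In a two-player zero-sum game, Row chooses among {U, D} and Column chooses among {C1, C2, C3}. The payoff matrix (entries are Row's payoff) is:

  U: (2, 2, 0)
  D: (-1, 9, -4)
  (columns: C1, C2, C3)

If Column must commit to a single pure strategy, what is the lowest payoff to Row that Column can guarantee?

0

Column maxima: C1 → 2, C2 → 9, C3 → 0.
The smallest of these is 0.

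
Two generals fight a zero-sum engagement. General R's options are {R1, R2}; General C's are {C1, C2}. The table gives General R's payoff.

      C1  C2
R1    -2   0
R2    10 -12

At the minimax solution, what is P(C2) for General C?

1/2

Row minima: R1 → -2, R2 → -12; maximin = -2.
Column maxima: C1 → 10, C2 → 0; minimax = 0.
-2 ≠ 0, so there is no saddle point; optimal play is mixed.
Let General R play R1 with probability p. Expected payoff against C1: (-2)p + 10(1−p) = −12p + 10; against C2: 0p + (-12)(1−p) = 12p − 12.
Setting these equal: −12p + 10 = 12p − 12 ⇒ −24p = -22 ⇒ p = 11/12, and the value is (-12)·(11/12) + 10 = -1.
For General C: with q = P(C1), equating R1's and R2's payoffs gives −2q = 22q − 12 ⇒ q = 1/2.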